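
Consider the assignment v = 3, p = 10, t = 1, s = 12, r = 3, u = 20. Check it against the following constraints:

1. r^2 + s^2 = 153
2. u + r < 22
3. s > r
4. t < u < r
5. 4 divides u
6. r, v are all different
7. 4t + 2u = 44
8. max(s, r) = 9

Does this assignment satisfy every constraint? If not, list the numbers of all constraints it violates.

1. r^2 + s^2 = 3^2 + 12^2 = 9 + 144 = 153 — holds.
2. u + r = 20 + 3 = 23; 23 ≥ 22, bound 22 not met — fails.
3. s = 12, r = 3; 12 > 3 — holds.
4. values 1, 20, 3; u = 20 is not < r = 3 — fails.
5. 20 / 4 = 5, so 4 divides 20 — holds.
6. r = v = 3, not all different — fails.
7. 4t + 2u = 4(1) + 2(20) = 44 — holds.
8. max(12, 3) = 12, not 9 — fails.

Constraints 2, 4, 6, 8 do not hold.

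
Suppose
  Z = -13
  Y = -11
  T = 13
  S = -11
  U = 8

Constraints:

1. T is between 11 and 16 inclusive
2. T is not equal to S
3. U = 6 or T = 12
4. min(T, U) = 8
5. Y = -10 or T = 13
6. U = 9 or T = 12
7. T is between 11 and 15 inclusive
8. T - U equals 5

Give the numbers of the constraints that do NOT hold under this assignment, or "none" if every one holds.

1. T = 13 lies in [11, 16]  true
2. T = 13, S = -11; distinct  true
3. U = 8 ≠ 6 and T = 13 ≠ 12; both disjuncts false  false
4. min(13, 8) = 8  true
5. Y = -11 ≠ -10, but T = 13 = 13 (second disjunct)  true
6. U = 8 ≠ 9 and T = 13 ≠ 12; both disjuncts false  false
7. T = 13 lies in [11, 15]  true
8. T - U = 13 - 8 = 5  true

The assignment fails constraints 3 and 6.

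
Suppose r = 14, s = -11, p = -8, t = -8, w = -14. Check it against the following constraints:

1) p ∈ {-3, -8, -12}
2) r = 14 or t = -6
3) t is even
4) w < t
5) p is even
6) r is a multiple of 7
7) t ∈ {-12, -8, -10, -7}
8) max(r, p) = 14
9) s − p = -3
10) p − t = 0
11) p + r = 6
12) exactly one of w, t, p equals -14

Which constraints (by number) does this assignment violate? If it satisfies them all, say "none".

All constraints are satisfied.

1) p = -8 is in {-3, -8, -12} — holds.
2) r = 14 = 14 (first disjunct) — holds.
3) t = -8 is even — holds.
4) w = -14, t = -8; -14 < -8 — holds.
5) p = -8 is even — holds.
6) 14 / 7 = 2, so 7 divides 14 — holds.
7) t = -8 is in {-12, -8, -10, -7} — holds.
8) max(14, -8) = 14 — holds.
9) s − p = -11 − (-8) = -3 — holds.
10) p − t = -8 − (-8) = 0 — holds.
11) p + r = -8 + 14 = 6 — holds.
12) w=-14, t=-8, p=-8; 1 of them equals -14 — holds.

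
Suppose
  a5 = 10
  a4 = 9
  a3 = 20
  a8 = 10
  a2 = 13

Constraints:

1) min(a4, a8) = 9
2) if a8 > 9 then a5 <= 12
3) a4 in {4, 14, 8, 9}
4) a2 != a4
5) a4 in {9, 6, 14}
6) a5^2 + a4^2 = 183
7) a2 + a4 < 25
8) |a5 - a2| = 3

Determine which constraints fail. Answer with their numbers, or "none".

No — constraint 6 is not satisfied.

1) min(9, 10) = 9 — holds.
2) a8 = 10 > 9, so we need a5 ≤ 12; a5 = 10 ≤ 12 — holds.
3) a4 = 9 is in {4, 14, 8, 9} — holds.
4) a2 = 13, a4 = 9; distinct — holds.
5) a4 = 9 is in {9, 6, 14} — holds.
6) a5^2 + a4^2 = 10^2 + 9^2 = 100 + 81 = 181, not 183 — does not hold.
7) a2 + a4 = 13 + 9 = 22; 22 < 25 — holds.
8) |10 - 13| = 3 — holds.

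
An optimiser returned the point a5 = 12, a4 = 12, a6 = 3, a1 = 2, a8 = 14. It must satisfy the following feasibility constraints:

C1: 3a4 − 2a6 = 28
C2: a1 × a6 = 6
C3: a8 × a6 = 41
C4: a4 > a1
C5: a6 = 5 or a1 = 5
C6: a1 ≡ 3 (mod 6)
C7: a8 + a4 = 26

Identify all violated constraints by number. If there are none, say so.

Violated: 1, 3, 5, and 6.

C1: 3a4 − 2a6 = 3(12) − 2(3) = 30, not 28  false
C2: a1 × a6 = 2 × 3 = 6  true
C3: a8 × a6 = 14 × 3 = 42, not 41  false
C4: a4 = 12, a1 = 2; 12 > 2  true
C5: a6 = 3 ≠ 5 and a1 = 2 ≠ 5; both disjuncts false  false
C6: 2 mod 6 = 2, not 3  false
C7: a8 + a4 = 14 + 12 = 26  true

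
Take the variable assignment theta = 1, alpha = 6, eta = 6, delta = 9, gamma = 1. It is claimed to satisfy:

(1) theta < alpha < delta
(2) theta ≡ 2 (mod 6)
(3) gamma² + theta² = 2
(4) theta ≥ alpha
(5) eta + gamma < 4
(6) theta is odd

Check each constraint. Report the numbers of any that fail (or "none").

(1) values 1 < 6 < 9  OK
(2) 1 mod 6 = 1, not 2  FAIL
(3) gamma² + theta² = 1² + 1² = 1 + 1 = 2  OK
(4) theta = 1, alpha = 6; 1 < 6 (want ≥)  FAIL
(5) eta + gamma = 6 + 1 = 7; 7 ≥ 4, bound 4 not met  FAIL
(6) theta = 1 is odd  OK

Constraints 2, 4, and 5 do not hold.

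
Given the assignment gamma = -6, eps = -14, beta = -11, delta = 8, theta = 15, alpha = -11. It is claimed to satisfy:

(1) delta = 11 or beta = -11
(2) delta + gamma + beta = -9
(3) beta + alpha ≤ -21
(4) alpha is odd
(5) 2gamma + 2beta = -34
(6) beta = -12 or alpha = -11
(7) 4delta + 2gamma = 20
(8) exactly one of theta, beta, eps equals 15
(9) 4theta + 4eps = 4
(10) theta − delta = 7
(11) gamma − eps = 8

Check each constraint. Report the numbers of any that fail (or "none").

No violations.

(1) delta = 8 ≠ 11, but beta = -11 = -11 (second disjunct)  true
(2) delta + gamma + beta = 8 + (-6) + (-11) = -9  true
(3) beta + alpha = -11 + (-11) = -22; -22 ≤ -21  true
(4) alpha = -11 is odd  true
(5) 2gamma + 2beta = 2(-6) + 2(-11) = -34  true
(6) beta = -11 ≠ -12, but alpha = -11 = -11 (second disjunct)  true
(7) 4delta + 2gamma = 4(8) + 2(-6) = 20  true
(8) theta=15, beta=-11, eps=-14; 1 of them equals 15  true
(9) 4theta + 4eps = 4(15) + 4(-14) = 4  true
(10) theta − delta = 15 − 8 = 7  true
(11) gamma − eps = -6 − (-14) = 8  true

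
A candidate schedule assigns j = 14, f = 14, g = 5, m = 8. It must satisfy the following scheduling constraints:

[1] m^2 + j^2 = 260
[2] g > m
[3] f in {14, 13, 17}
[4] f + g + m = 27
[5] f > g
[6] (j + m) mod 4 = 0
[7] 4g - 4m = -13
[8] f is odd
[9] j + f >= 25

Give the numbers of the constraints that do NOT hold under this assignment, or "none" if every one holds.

[1] m^2 + j^2 = 8^2 + 14^2 = 64 + 196 = 260 — holds.
[2] g = 5, m = 8; 5 ≤ 8 (want >) — fails.
[3] f = 14 is in {14, 13, 17} — holds.
[4] f + g + m = 14 + 5 + 8 = 27 — holds.
[5] f = 14, g = 5; 14 > 5 — holds.
[6] j + m = 22; 22 mod 4 = 2, not 0 — fails.
[7] 4g - 4m = 4(5) - 4(8) = -12, not -13 — fails.
[8] f = 14 is even — fails.
[9] j + f = 14 + 14 = 28; 28 ≥ 25 — holds.

No — constraints 2, 6, 7, 8 are not satisfied.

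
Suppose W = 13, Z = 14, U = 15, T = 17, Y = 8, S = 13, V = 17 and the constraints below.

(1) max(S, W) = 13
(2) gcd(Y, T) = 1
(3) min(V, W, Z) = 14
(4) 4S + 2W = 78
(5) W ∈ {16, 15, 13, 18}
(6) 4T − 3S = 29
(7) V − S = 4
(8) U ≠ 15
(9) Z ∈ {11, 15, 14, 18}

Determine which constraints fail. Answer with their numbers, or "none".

No — constraints 3 and 8 are not satisfied.

(1) max(13, 13) = 13  OK
(2) gcd(8, 17) = 1  OK
(3) min(17, 13, 14) = 13, not 14  FAIL
(4) 4S + 2W = 4(13) + 2(13) = 78  OK
(5) W = 13 is in {16, 15, 13, 18}  OK
(6) 4T − 3S = 4(17) − 3(13) = 29  OK
(7) V − S = 17 − 13 = 4  OK
(8) U = 15, but 15 is required to differ  FAIL
(9) Z = 14 is in {11, 15, 14, 18}  OK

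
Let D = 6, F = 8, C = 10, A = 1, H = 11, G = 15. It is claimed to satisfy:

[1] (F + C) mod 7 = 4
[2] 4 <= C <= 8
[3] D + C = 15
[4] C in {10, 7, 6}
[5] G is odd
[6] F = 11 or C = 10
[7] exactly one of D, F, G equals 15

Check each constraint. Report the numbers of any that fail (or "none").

[1] F + C = 18; 18 mod 7 = 4  true
[2] C = 10 is outside [4, 8]  false
[3] D + C = 6 + 10 = 16, not 15  false
[4] C = 10 is in {10, 7, 6}  true
[5] G = 15 is odd  true
[6] F = 8 ≠ 11, but C = 10 = 10 (second disjunct)  true
[7] D=6, F=8, G=15; 1 of them equals 15  true

The assignment fails constraints 2, 3.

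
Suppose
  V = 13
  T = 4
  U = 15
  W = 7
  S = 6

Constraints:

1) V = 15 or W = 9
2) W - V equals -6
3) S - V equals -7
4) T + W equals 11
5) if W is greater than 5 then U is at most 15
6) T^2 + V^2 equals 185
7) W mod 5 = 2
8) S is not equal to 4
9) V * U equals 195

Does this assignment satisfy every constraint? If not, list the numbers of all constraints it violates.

1) V = 13 ≠ 15 and W = 7 ≠ 9; both disjuncts false — does not hold.
2) W - V = 7 - 13 = -6 — holds.
3) S - V = 6 - 13 = -7 — holds.
4) T + W = 4 + 7 = 11 — holds.
5) W = 7 > 5, so we need U ≤ 15; U = 15 ≤ 15 — holds.
6) T^2 + V^2 = 4^2 + 13^2 = 16 + 169 = 185 — holds.
7) 7 mod 5 = 2 — holds.
8) S = 6, and 6 ≠ 4 — holds.
9) V * U = 13 * 15 = 195 — holds.

Constraint 1 is violated.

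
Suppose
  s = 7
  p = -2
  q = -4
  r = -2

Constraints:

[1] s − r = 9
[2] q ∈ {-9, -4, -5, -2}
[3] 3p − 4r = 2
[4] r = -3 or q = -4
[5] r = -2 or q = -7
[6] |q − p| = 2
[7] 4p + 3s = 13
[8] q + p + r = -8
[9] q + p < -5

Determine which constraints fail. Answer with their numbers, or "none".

None — every constraint holds.

[1] s − r = 7 − (-2) = 9 — holds.
[2] q = -4 is in {-9, -4, -5, -2} — holds.
[3] 3p − 4r = 3(-2) − 4(-2) = 2 — holds.
[4] r = -2 ≠ -3, but q = -4 = -4 (second disjunct) — holds.
[5] r = -2 = -2 (first disjunct) — holds.
[6] |-4 − (-2)| = 2 — holds.
[7] 4p + 3s = 4(-2) + 3(7) = 13 — holds.
[8] q + p + r = -4 + (-2) + (-2) = -8 — holds.
[9] q + p = -4 + (-2) = -6; -6 < -5 — holds.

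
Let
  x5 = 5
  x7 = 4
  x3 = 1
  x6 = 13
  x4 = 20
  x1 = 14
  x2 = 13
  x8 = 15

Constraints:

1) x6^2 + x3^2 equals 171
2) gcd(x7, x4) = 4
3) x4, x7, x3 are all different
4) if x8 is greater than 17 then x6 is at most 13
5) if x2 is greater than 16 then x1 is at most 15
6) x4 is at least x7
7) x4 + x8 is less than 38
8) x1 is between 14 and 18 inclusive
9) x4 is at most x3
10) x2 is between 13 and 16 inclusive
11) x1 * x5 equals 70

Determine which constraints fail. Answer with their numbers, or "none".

No — constraints 1, 9 are not satisfied.

1) x6^2 + x3^2 = 13^2 + 1^2 = 169 + 1 = 170, not 171  false
2) gcd(4, 20) = 4  true
3) values 20, 4, 1 are pairwise distinct  true
4) x8 = 15, not > 17; antecedent false, conditional vacuously true  true
5) x2 = 13, not > 16; antecedent false, conditional vacuously true  true
6) x4 = 20, x7 = 4; 20 ≥ 4  true
7) x4 + x8 = 20 + 15 = 35; 35 < 38  true
8) x1 = 14 lies in [14, 18]  true
9) x4 = 20, x3 = 1; 20 > 1 (want ≤)  false
10) x2 = 13 lies in [13, 16]  true
11) x1 * x5 = 14 * 5 = 70  true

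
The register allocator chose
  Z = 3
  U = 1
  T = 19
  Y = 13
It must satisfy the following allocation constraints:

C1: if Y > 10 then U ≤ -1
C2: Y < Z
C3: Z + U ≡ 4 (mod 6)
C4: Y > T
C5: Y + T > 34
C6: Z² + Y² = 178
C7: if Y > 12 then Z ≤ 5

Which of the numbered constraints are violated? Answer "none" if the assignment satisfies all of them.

C1: Y = 13 > 10, so we need U ≤ -1; but U = 1 > -1 — violated.
C2: Y = 13, Z = 3; 13 ≥ 3 (want <) — violated.
C3: Z + U = 4; 4 mod 6 = 4 — OK.
C4: Y = 13, T = 19; 13 ≤ 19 (want >) — violated.
C5: Y + T = 13 + 19 = 32; 32 ≤ 34, bound 34 not met — violated.
C6: Z² + Y² = 3² + 13² = 9 + 169 = 178 — OK.
C7: Y = 13 > 12, so we need Z ≤ 5; Z = 3 ≤ 5 — OK.

No — constraints 1, 2, 4, and 5 are not satisfied.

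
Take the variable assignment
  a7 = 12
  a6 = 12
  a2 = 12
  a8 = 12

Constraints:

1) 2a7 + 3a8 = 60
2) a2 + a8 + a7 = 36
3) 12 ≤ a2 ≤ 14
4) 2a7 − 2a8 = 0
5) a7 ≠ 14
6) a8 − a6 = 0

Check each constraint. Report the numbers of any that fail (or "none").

Yes — all constraints hold.

1) 2a7 + 3a8 = 2(12) + 3(12) = 60  ✓
2) a2 + a8 + a7 = 12 + 12 + 12 = 36  ✓
3) a2 = 12 lies in [12, 14]  ✓
4) 2a7 − 2a8 = 2(12) − 2(12) = 0  ✓
5) a7 = 12, and 12 ≠ 14  ✓
6) a8 − a6 = 12 − 12 = 0  ✓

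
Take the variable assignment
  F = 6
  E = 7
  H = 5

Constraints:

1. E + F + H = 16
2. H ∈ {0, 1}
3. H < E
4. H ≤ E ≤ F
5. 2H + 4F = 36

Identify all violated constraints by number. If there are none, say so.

No — constraints 1, 2, 4, and 5 are not satisfied.

1. E + F + H = 7 + 6 + 5 = 18, not 16 — violated.
2. H = 5 is not in {0, 1} — violated.
3. H = 5, E = 7; 5 < 7 — satisfied.
4. values 5, 7, 6; E = 7 is not ≤ F = 6 — violated.
5. 2H + 4F = 2(5) + 4(6) = 34, not 36 — violated.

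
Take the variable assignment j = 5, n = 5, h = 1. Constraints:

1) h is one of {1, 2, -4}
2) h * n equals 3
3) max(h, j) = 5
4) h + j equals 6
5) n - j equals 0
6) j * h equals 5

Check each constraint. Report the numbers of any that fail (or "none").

No — constraint 2 is not satisfied.

1) h = 1 is in {1, 2, -4} — satisfied.
2) h * n = 1 * 5 = 5, not 3 — violated.
3) max(1, 5) = 5 — satisfied.
4) h + j = 1 + 5 = 6 — satisfied.
5) n - j = 5 - 5 = 0 — satisfied.
6) j * h = 5 * 1 = 5 — satisfied.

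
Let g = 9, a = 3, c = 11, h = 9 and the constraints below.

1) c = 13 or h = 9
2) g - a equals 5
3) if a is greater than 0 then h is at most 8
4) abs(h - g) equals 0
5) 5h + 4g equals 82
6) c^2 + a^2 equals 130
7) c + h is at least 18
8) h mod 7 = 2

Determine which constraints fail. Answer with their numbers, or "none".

1) c = 11 ≠ 13, but h = 9 = 9 (second disjunct) — satisfied.
2) g - a = 9 - 3 = 6, not 5 — violated.
3) a = 3 > 0, so we need h ≤ 8; but h = 9 > 8 — violated.
4) abs(9 - 9) = 0 — satisfied.
5) 5h + 4g = 5(9) + 4(9) = 81, not 82 — violated.
6) c^2 + a^2 = 11^2 + 3^2 = 121 + 9 = 130 — satisfied.
7) c + h = 11 + 9 = 20; 20 ≥ 18 — satisfied.
8) 9 mod 7 = 2 — satisfied.

The assignment fails constraints 2, 3, and 5.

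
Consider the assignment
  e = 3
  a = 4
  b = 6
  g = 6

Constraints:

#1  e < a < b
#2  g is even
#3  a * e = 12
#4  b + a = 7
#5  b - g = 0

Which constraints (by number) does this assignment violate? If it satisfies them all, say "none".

Violated: 4.

#1 values 3 < 4 < 6 — OK.
#2 g = 6 is even — OK.
#3 a * e = 4 * 3 = 12 — OK.
#4 b + a = 6 + 4 = 10, not 7 — violated.
#5 b - g = 6 - 6 = 0 — OK.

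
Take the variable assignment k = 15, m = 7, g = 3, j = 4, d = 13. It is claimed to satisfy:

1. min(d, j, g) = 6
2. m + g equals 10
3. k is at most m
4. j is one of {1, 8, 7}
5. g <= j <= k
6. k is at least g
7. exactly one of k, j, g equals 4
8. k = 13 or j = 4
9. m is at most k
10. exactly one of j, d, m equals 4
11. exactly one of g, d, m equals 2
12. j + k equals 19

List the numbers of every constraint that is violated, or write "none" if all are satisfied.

No — constraints 1, 3, 4, 11 are not satisfied.

1. min(13, 4, 3) = 3, not 6  FAIL
2. m + g = 7 + 3 = 10  OK
3. k = 15, m = 7; 15 > 7 (want ≤)  FAIL
4. j = 4 is not in {1, 8, 7}  FAIL
5. values 3 <= 4 <= 15  OK
6. k = 15, g = 3; 15 ≥ 3  OK
7. k=15, j=4, g=3; 1 of them equals 4  OK
8. k = 15 ≠ 13, but j = 4 = 4 (second disjunct)  OK
9. m = 7, k = 15; 7 ≤ 15  OK
10. j=4, d=13, m=7; 1 of them equals 4  OK
11. g=3, d=13, m=7; 0 of them equal 2, not exactly one  FAIL
12. j + k = 4 + 15 = 19  OK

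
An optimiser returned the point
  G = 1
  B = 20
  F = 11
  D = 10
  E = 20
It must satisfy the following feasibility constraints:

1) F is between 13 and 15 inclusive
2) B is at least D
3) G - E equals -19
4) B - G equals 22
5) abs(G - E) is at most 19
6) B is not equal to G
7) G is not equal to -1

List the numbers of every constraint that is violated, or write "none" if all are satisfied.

No — constraints 1 and 4 are not satisfied.

1) F = 11 is outside [13, 15]  no
2) B = 20, D = 10; 20 ≥ 10  yes
3) G - E = 1 - 20 = -19  yes
4) B - G = 20 - 1 = 19, not 22  no
5) abs(1 - 20) = 19; 19 ≤ 19  yes
6) B = 20, G = 1; distinct  yes
7) G = 1, and 1 ≠ -1  yes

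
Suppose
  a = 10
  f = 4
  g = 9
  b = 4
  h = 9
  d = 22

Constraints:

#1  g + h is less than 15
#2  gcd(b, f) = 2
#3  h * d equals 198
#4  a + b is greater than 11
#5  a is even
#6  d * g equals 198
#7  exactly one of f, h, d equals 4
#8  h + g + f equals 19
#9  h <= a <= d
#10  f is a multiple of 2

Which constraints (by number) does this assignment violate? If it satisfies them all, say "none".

#1 g + h = 9 + 9 = 18; 18 ≥ 15, bound 15 not met  false
#2 gcd(4, 4) = 4, not 2  false
#3 h * d = 9 * 22 = 198  true
#4 a + b = 10 + 4 = 14; 14 > 11  true
#5 a = 10 is even  true
#6 d * g = 22 * 9 = 198  true
#7 f=4, h=9, d=22; 1 of them equals 4  true
#8 h + g + f = 9 + 9 + 4 = 22, not 19  false
#9 values 9 <= 10 <= 22  true
#10 4 / 2 = 2, so 2 divides 4  true

Constraints 1, 2, 8 are violated.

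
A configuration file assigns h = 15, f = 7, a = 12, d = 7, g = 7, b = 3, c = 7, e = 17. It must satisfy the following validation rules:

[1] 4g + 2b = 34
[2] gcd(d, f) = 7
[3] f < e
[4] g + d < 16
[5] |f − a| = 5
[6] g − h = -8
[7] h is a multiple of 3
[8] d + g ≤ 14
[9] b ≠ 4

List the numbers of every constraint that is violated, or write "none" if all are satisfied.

[1] 4g + 2b = 4(7) + 2(3) = 34 — holds.
[2] gcd(7, 7) = 7 — holds.
[3] f = 7, e = 17; 7 < 17 — holds.
[4] g + d = 7 + 7 = 14; 14 < 16 — holds.
[5] |7 − 12| = 5 — holds.
[6] g − h = 7 − 15 = -8 — holds.
[7] 15 / 3 = 5, so 3 divides 15 — holds.
[8] d + g = 7 + 7 = 14; 14 ≤ 14 — holds.
[9] b = 3, and 3 ≠ 4 — holds.

None — every constraint holds.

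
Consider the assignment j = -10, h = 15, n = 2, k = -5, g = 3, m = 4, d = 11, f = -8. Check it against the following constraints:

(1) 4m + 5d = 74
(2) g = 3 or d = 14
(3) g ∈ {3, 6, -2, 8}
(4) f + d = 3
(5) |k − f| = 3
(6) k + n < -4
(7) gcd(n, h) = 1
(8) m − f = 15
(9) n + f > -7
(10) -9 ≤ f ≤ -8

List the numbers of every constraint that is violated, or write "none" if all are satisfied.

(1) 4m + 5d = 4(4) + 5(11) = 71, not 74 — violated.
(2) g = 3 = 3 (first disjunct) — satisfied.
(3) g = 3 is in {3, 6, -2, 8} — satisfied.
(4) f + d = -8 + 11 = 3 — satisfied.
(5) |-5 − (-8)| = 3 — satisfied.
(6) k + n = -5 + 2 = -3; -3 ≥ -4, bound -4 not met — violated.
(7) gcd(2, 15) = 1 — satisfied.
(8) m − f = 4 − (-8) = 12, not 15 — violated.
(9) n + f = 2 + (-8) = -6; -6 > -7 — satisfied.
(10) f = -8 lies in [-9, -8] — satisfied.

Violated: 1, 6, and 8.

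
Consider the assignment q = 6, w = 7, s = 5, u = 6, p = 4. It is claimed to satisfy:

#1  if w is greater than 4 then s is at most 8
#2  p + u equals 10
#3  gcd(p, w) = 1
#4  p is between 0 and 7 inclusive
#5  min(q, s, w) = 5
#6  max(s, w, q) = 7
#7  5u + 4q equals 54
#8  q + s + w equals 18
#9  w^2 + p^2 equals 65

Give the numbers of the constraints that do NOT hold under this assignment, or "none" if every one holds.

Yes — all constraints hold.

#1 w = 7 > 4, so we need s ≤ 8; s = 5 ≤ 8 — holds.
#2 p + u = 4 + 6 = 10 — holds.
#3 gcd(4, 7) = 1 — holds.
#4 p = 4 lies in [0, 7] — holds.
#5 min(6, 5, 7) = 5 — holds.
#6 max(5, 7, 6) = 7 — holds.
#7 5u + 4q = 5(6) + 4(6) = 54 — holds.
#8 q + s + w = 6 + 5 + 7 = 18 — holds.
#9 w^2 + p^2 = 7^2 + 4^2 = 49 + 16 = 65 — holds.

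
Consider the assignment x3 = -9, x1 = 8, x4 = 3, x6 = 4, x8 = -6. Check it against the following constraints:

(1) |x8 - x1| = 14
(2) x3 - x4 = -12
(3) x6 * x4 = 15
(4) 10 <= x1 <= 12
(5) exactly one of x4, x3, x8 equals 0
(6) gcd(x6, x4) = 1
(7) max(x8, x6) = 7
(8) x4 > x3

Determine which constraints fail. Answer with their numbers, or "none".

(1) |-6 - 8| = 14 — holds.
(2) x3 - x4 = -9 - 3 = -12 — holds.
(3) x6 * x4 = 4 * 3 = 12, not 15 — does not hold.
(4) x1 = 8 is outside [10, 12] — does not hold.
(5) x4=3, x3=-9, x8=-6; 0 of them equal 0, not exactly one — does not hold.
(6) gcd(4, 3) = 1 — holds.
(7) max(-6, 4) = 4, not 7 — does not hold.
(8) x4 = 3, x3 = -9; 3 > -9 — holds.

The assignment fails constraints 3, 4, 5, 7.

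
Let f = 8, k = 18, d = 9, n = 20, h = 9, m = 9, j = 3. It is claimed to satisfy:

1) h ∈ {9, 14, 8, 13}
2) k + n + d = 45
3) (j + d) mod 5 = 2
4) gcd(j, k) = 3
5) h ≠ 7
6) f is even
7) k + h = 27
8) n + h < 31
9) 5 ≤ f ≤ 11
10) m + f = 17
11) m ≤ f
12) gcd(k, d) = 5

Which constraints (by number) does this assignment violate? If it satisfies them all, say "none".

1) h = 9 is in {9, 14, 8, 13}  holds
2) k + n + d = 18 + 20 + 9 = 47, not 45  fails
3) j + d = 12; 12 mod 5 = 2  holds
4) gcd(3, 18) = 3  holds
5) h = 9, and 9 ≠ 7  holds
6) f = 8 is even  holds
7) k + h = 18 + 9 = 27  holds
8) n + h = 20 + 9 = 29; 29 < 31  holds
9) f = 8 lies in [5, 11]  holds
10) m + f = 9 + 8 = 17  holds
11) m = 9, f = 8; 9 > 8 (want ≤)  fails
12) gcd(18, 9) = 9, not 5  fails

Violated: 2, 11, 12.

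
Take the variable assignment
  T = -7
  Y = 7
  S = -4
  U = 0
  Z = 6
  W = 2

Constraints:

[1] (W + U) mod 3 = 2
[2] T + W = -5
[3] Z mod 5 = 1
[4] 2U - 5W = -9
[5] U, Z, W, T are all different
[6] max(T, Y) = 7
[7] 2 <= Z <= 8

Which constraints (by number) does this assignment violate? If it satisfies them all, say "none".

The assignment fails constraint 4.

[1] W + U = 2; 2 mod 3 = 2 — OK.
[2] T + W = -7 + 2 = -5 — OK.
[3] 6 mod 5 = 1 — OK.
[4] 2U - 5W = 2(0) - 5(2) = -10, not -9 — violated.
[5] values 0, 6, 2, -7 are pairwise distinct — OK.
[6] max(-7, 7) = 7 — OK.
[7] Z = 6 lies in [2, 8] — OK.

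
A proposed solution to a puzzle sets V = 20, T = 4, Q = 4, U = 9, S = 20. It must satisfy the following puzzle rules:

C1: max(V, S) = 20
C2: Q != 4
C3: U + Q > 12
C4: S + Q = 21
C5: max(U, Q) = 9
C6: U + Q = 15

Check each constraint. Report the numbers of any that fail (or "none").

Violated: 2, 4, 6.

C1: max(20, 20) = 20 — OK.
C2: Q = 4, but 4 is required to differ — violated.
C3: U + Q = 9 + 4 = 13; 13 > 12 — OK.
C4: S + Q = 20 + 4 = 24, not 21 — violated.
C5: max(9, 4) = 9 — OK.
C6: U + Q = 9 + 4 = 13, not 15 — violated.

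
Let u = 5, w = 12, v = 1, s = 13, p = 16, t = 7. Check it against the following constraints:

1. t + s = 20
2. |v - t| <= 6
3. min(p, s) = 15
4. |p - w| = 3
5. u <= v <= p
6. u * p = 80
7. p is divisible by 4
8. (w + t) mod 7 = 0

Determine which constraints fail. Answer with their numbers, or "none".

1. t + s = 7 + 13 = 20  ✔
2. |1 - 7| = 6; 6 ≤ 6  ✔
3. min(16, 13) = 13, not 15  ✘
4. |16 - 12| = 4, not 3  ✘
5. values 5, 1, 16; u = 5 is not <= v = 1  ✘
6. u * p = 5 * 16 = 80  ✔
7. 16 / 4 = 4, so 4 divides 16  ✔
8. w + t = 19; 19 mod 7 = 5, not 0  ✘

Constraints 3, 4, 5, and 8 do not hold.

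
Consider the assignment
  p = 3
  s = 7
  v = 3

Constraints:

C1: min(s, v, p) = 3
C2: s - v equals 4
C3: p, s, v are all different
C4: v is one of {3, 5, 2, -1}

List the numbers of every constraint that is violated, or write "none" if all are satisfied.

C1: min(7, 3, 3) = 3 — holds.
C2: s - v = 7 - 3 = 4 — holds.
C3: p = v = 3, not all different — does not hold.
C4: v = 3 is in {3, 5, 2, -1} — holds.

Constraint 3 does not hold.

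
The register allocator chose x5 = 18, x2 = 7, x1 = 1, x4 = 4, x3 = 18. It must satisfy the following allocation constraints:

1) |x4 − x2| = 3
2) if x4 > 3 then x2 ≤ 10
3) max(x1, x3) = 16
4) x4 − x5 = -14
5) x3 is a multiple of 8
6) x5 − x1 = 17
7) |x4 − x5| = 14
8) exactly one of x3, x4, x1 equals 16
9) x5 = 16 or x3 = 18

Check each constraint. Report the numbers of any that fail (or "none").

1) |4 − 7| = 3 — satisfied.
2) x4 = 4 > 3, so we need x2 ≤ 10; x2 = 7 ≤ 10 — satisfied.
3) max(1, 18) = 18, not 16 — violated.
4) x4 − x5 = 4 − 18 = -14 — satisfied.
5) 18 = 8×2 + 2, so 8 does not divide 18 — violated.
6) x5 − x1 = 18 − 1 = 17 — satisfied.
7) |4 − 18| = 14 — satisfied.
8) x3=18, x4=4, x1=1; 0 of them equal 16, not exactly one — violated.
9) x5 = 18 ≠ 16, but x3 = 18 = 18 (second disjunct) — satisfied.

Constraints 3, 5, 8 are violated.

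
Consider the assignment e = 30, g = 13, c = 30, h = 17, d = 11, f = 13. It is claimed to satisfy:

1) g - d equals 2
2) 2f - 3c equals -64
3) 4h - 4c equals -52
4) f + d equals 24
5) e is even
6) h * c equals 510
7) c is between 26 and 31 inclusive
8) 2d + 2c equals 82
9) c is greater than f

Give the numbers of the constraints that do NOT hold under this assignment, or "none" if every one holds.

1) g - d = 13 - 11 = 2  holds
2) 2f - 3c = 2(13) - 3(30) = -64  holds
3) 4h - 4c = 4(17) - 4(30) = -52  holds
4) f + d = 13 + 11 = 24  holds
5) e = 30 is even  holds
6) h * c = 17 * 30 = 510  holds
7) c = 30 lies in [26, 31]  holds
8) 2d + 2c = 2(11) + 2(30) = 82  holds
9) c = 30, f = 13; 30 > 13  holds

No violations.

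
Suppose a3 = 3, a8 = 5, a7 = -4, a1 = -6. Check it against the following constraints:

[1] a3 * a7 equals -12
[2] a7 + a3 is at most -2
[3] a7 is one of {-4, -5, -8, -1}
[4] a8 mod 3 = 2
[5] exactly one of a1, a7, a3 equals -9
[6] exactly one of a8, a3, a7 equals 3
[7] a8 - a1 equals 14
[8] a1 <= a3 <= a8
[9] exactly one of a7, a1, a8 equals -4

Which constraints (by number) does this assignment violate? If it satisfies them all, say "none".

[1] a3 * a7 = 3 * (-4) = -12 — holds.
[2] a7 + a3 = -4 + 3 = -1; -1 > -2, bound -2 not met — fails.
[3] a7 = -4 is in {-4, -5, -8, -1} — holds.
[4] 5 mod 3 = 2 — holds.
[5] a1=-6, a7=-4, a3=3; 0 of them equal -9, not exactly one — fails.
[6] a8=5, a3=3, a7=-4; 1 of them equals 3 — holds.
[7] a8 - a1 = 5 - (-6) = 11, not 14 — fails.
[8] values -6 <= 3 <= 5 — holds.
[9] a7=-4, a1=-6, a8=5; 1 of them equals -4 — holds.

Constraints 2, 5, and 7 do not hold.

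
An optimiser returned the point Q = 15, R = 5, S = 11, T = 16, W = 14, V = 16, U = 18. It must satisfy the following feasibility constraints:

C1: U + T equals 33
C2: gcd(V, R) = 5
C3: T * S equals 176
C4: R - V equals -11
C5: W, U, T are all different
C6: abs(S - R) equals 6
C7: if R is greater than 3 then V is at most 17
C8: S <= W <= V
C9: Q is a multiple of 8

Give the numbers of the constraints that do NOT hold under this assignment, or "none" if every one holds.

C1: U + T = 18 + 16 = 34, not 33 — fails.
C2: gcd(16, 5) = 1, not 5 — fails.
C3: T * S = 16 * 11 = 176 — holds.
C4: R - V = 5 - 16 = -11 — holds.
C5: values 14, 18, 16 are pairwise distinct — holds.
C6: abs(11 - 5) = 6 — holds.
C7: R = 5 > 3, so we need V ≤ 17; V = 16 ≤ 17 — holds.
C8: values 11 <= 14 <= 16 — holds.
C9: 15 = 8*1 + 7, so 8 does not divide 15 — fails.

Constraints 1, 2, 9 do not hold.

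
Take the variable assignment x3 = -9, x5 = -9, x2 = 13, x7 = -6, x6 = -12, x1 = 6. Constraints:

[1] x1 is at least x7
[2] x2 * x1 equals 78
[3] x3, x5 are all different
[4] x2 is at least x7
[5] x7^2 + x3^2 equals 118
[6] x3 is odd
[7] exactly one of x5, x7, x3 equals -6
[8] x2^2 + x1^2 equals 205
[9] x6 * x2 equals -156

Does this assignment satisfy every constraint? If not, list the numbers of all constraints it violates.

[1] x1 = 6, x7 = -6; 6 ≥ -6 — OK.
[2] x2 * x1 = 13 * 6 = 78 — OK.
[3] x3 = x5 = -9, not all different — violated.
[4] x2 = 13, x7 = -6; 13 ≥ -6 — OK.
[5] x7^2 + x3^2 = (-6)^2 + (-9)^2 = 36 + 81 = 117, not 118 — violated.
[6] x3 = -9 is odd — OK.
[7] x5=-9, x7=-6, x3=-9; 1 of them equals -6 — OK.
[8] x2^2 + x1^2 = 13^2 + 6^2 = 169 + 36 = 205 — OK.
[9] x6 * x2 = -12 * 13 = -156 — OK.

Constraints 3, 5 do not hold.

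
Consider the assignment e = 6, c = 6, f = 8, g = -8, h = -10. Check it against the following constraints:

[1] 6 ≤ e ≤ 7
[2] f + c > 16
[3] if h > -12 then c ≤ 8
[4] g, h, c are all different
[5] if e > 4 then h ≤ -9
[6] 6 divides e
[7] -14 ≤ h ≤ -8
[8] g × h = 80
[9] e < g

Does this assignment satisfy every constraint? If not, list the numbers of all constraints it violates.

[1] e = 6 lies in [6, 7] — OK.
[2] f + c = 8 + 6 = 14; 14 ≤ 16, bound 16 not met — violated.
[3] h = -10 > -12, so we need c ≤ 8; c = 6 ≤ 8 — OK.
[4] values -8, -10, 6 are pairwise distinct — OK.
[5] e = 6 > 4, so we need h ≤ -9; h = -10 ≤ -9 — OK.
[6] 6 / 6 = 1, so 6 divides 6 — OK.
[7] h = -10 lies in [-14, -8] — OK.
[8] g × h = -8 × (-10) = 80 — OK.
[9] e = 6, g = -8; 6 ≥ -8 (want <) — violated.

Constraints 2 and 9 do not hold.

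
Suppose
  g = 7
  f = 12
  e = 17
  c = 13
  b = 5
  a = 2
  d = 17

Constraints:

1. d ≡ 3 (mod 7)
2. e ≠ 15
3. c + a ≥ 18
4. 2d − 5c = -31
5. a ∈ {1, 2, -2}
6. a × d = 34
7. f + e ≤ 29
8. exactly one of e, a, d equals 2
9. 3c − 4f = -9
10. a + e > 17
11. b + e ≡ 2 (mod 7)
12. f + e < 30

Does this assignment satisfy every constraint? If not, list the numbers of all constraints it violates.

1. 17 mod 7 = 3  holds
2. e = 17, and 17 ≠ 15  holds
3. c + a = 13 + 2 = 15; 15 < 18, bound 18 not met  fails
4. 2d − 5c = 2(17) − 5(13) = -31  holds
5. a = 2 is in {1, 2, -2}  holds
6. a × d = 2 × 17 = 34  holds
7. f + e = 12 + 17 = 29; 29 ≤ 29  holds
8. e=17, a=2, d=17; 1 of them equals 2  holds
9. 3c − 4f = 3(13) − 4(12) = -9  holds
10. a + e = 2 + 17 = 19; 19 > 17  holds
11. b + e = 22; 22 mod 7 = 1, not 2  fails
12. f + e = 12 + 17 = 29; 29 < 30  holds

Constraints 3, 11 do not hold.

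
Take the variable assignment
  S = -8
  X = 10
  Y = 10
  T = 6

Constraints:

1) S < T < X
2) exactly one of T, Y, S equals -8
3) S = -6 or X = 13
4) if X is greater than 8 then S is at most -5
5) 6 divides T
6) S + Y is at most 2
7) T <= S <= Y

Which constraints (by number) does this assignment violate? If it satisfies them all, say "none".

1) values -8 < 6 < 10  true
2) T=6, Y=10, S=-8; 1 of them equals -8  true
3) S = -8 ≠ -6 and X = 10 ≠ 13; both disjuncts false  false
4) X = 10 > 8, so we need S ≤ -5; S = -8 ≤ -5  true
5) 6 / 6 = 1, so 6 divides 6  true
6) S + Y = -8 + 10 = 2; 2 ≤ 2  true
7) values 6, -8, 10; T = 6 is not <= S = -8  false

Constraints 3 and 7 are violated.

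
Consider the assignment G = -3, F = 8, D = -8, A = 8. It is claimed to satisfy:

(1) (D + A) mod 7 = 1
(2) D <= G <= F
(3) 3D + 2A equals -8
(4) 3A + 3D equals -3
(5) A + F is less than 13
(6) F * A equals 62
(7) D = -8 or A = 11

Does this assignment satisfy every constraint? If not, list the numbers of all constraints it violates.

The assignment fails constraints 1, 4, 5, 6.

(1) D + A = 0; 0 mod 7 = 0, not 1 — violated.
(2) values -8 <= -3 <= 8 — OK.
(3) 3D + 2A = 3(-8) + 2(8) = -8 — OK.
(4) 3A + 3D = 3(8) + 3(-8) = 0, not -3 — violated.
(5) A + F = 8 + 8 = 16; 16 ≥ 13, bound 13 not met — violated.
(6) F * A = 8 * 8 = 64, not 62 — violated.
(7) D = -8 = -8 (first disjunct) — OK.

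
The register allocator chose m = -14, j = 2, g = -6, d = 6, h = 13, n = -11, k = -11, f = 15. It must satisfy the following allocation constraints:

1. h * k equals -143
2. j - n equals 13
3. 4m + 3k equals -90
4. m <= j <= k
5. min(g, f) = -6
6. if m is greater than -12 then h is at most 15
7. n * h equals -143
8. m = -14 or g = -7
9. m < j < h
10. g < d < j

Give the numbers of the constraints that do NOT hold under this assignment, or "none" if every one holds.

Constraints 3, 4, 10 do not hold.

1. h * k = 13 * (-11) = -143  yes
2. j - n = 2 - (-11) = 13  yes
3. 4m + 3k = 4(-14) + 3(-11) = -89, not -90  no
4. values -14, 2, -11; j = 2 is not <= k = -11  no
5. min(-6, 15) = -6  yes
6. m = -14, not > -12; antecedent false, conditional vacuously true  yes
7. n * h = -11 * 13 = -143  yes
8. m = -14 = -14 (first disjunct)  yes
9. values -14 < 2 < 13  yes
10. values -6, 6, 2; d = 6 is not < j = 2  no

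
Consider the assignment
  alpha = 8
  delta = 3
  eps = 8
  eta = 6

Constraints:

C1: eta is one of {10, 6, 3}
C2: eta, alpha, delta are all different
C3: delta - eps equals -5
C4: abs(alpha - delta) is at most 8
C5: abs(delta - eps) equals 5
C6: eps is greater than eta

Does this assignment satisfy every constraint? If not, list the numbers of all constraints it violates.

C1: eta = 6 is in {10, 6, 3}  ✔
C2: values 6, 8, 3 are pairwise distinct  ✔
C3: delta - eps = 3 - 8 = -5  ✔
C4: abs(8 - 3) = 5; 5 ≤ 8  ✔
C5: abs(3 - 8) = 5  ✔
C6: eps = 8, eta = 6; 8 > 6  ✔

None — every constraint holds.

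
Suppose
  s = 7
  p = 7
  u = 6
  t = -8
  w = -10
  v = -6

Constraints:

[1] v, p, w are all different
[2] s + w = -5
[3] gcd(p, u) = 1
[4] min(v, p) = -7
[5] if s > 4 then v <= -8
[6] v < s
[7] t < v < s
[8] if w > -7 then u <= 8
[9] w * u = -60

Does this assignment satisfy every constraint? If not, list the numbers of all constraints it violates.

The assignment fails constraints 2, 4, and 5.

[1] values -6, 7, -10 are pairwise distinct — holds.
[2] s + w = 7 + (-10) = -3, not -5 — does not hold.
[3] gcd(7, 6) = 1 — holds.
[4] min(-6, 7) = -6, not -7 — does not hold.
[5] s = 7 > 4, so we need v ≤ -8; but v = -6 > -8 — does not hold.
[6] v = -6, s = 7; -6 < 7 — holds.
[7] values -8 < -6 < 7 — holds.
[8] w = -10, not > -7; antecedent false, conditional vacuously true — holds.
[9] w * u = -10 * 6 = -60 — holds.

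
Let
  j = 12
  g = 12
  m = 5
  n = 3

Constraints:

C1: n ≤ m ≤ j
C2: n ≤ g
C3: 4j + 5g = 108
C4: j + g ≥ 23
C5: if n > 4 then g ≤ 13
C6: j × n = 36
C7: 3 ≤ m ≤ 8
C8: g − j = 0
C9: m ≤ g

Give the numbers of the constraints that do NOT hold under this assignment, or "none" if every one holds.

C1: values 3 ≤ 5 ≤ 12  yes
C2: n = 3, g = 12; 3 ≤ 12  yes
C3: 4j + 5g = 4(12) + 5(12) = 108  yes
C4: j + g = 12 + 12 = 24; 24 ≥ 23  yes
C5: n = 3, not > 4; antecedent false, conditional vacuously true  yes
C6: j × n = 12 × 3 = 36  yes
C7: m = 5 lies in [3, 8]  yes
C8: g − j = 12 − 12 = 0  yes
C9: m = 5, g = 12; 5 ≤ 12  yes

None — every constraint holds.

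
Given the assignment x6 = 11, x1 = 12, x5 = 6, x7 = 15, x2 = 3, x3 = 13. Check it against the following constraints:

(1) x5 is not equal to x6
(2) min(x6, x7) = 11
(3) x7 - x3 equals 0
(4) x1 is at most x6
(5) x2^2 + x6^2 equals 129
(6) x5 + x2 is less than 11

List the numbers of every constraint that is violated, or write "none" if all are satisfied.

Violated: 3, 4, and 5.

(1) x5 = 6, x6 = 11; distinct — satisfied.
(2) min(11, 15) = 11 — satisfied.
(3) x7 - x3 = 15 - 13 = 2, not 0 — violated.
(4) x1 = 12, x6 = 11; 12 > 11 (want ≤) — violated.
(5) x2^2 + x6^2 = 3^2 + 11^2 = 9 + 121 = 130, not 129 — violated.
(6) x5 + x2 = 6 + 3 = 9; 9 < 11 — satisfied.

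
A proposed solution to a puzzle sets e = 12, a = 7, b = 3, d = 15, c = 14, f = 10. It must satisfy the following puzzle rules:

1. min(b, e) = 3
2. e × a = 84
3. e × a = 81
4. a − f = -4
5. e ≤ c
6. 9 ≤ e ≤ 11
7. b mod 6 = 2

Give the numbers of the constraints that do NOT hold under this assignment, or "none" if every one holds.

1. min(3, 12) = 3 — holds.
2. e × a = 12 × 7 = 84 — holds.
3. e × a = 12 × 7 = 84, not 81 — does not hold.
4. a − f = 7 − 10 = -3, not -4 — does not hold.
5. e = 12, c = 14; 12 ≤ 14 — holds.
6. e = 12 is outside [9, 11] — does not hold.
7. 3 mod 6 = 3, not 2 — does not hold.

The assignment fails constraints 3, 4, 6, 7.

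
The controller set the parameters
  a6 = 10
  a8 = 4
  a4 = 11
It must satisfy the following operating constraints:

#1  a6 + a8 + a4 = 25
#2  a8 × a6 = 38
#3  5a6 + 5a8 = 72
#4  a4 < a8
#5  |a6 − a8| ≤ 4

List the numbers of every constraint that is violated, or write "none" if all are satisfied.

#1 a6 + a8 + a4 = 10 + 4 + 11 = 25 — OK.
#2 a8 × a6 = 4 × 10 = 40, not 38 — violated.
#3 5a6 + 5a8 = 5(10) + 5(4) = 70, not 72 — violated.
#4 a4 = 11, a8 = 4; 11 ≥ 4 (want <) — violated.
#5 |10 − 4| = 6; 6 > 4, exceeds bound 4 — violated.

Constraints 2, 3, 4, 5 are violated.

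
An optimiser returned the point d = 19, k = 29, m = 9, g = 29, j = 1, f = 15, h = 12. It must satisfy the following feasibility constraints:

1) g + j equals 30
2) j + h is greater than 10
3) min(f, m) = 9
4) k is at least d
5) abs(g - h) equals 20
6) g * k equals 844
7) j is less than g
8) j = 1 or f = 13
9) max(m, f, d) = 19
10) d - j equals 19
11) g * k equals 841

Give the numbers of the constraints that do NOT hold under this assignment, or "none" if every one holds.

1) g + j = 29 + 1 = 30 — OK.
2) j + h = 1 + 12 = 13; 13 > 10 — OK.
3) min(15, 9) = 9 — OK.
4) k = 29, d = 19; 29 ≥ 19 — OK.
5) abs(29 - 12) = 17, not 20 — violated.
6) g * k = 29 * 29 = 841, not 844 — violated.
7) j = 1, g = 29; 1 < 29 — OK.
8) j = 1 = 1 (first disjunct) — OK.
9) max(9, 15, 19) = 19 — OK.
10) d - j = 19 - 1 = 18, not 19 — violated.
11) g * k = 29 * 29 = 841 — OK.

Constraints 5, 6, 10 do not hold.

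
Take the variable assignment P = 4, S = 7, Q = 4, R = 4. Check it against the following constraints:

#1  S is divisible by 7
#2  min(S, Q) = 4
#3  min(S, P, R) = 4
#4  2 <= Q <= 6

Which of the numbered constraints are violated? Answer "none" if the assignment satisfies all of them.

No violations.

#1 7 / 7 = 1, so 7 divides 7 — satisfied.
#2 min(7, 4) = 4 — satisfied.
#3 min(7, 4, 4) = 4 — satisfied.
#4 Q = 4 lies in [2, 6] — satisfied.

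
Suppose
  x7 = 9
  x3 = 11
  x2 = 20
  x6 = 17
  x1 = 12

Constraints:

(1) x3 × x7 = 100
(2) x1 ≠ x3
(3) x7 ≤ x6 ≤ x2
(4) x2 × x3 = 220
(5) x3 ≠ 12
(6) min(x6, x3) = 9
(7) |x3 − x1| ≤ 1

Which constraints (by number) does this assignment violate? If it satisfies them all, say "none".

(1) x3 × x7 = 11 × 9 = 99, not 100  ✘
(2) x1 = 12, x3 = 11; distinct  ✔
(3) values 9 ≤ 17 ≤ 20  ✔
(4) x2 × x3 = 20 × 11 = 220  ✔
(5) x3 = 11, and 11 ≠ 12  ✔
(6) min(17, 11) = 11, not 9  ✘
(7) |11 − 12| = 1; 1 ≤ 1  ✔

Constraints 1 and 6 do not hold.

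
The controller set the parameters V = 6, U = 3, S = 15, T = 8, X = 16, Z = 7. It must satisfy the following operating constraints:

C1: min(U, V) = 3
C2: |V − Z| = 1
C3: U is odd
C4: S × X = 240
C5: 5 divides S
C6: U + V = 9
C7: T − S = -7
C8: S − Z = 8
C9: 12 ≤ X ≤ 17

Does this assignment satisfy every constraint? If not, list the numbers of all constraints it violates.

C1: min(3, 6) = 3  holds
C2: |6 − 7| = 1  holds
C3: U = 3 is odd  holds
C4: S × X = 15 × 16 = 240  holds
C5: 15 / 5 = 3, so 5 divides 15  holds
C6: U + V = 3 + 6 = 9  holds
C7: T − S = 8 − 15 = -7  holds
C8: S − Z = 15 − 7 = 8  holds
C9: X = 16 lies in [12, 17]  holds

None — every constraint holds.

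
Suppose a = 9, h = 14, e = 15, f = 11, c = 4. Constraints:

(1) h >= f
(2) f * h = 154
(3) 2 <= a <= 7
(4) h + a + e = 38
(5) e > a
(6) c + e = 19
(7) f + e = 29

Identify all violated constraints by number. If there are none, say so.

Violated: 3 and 7.

(1) h = 14, f = 11; 14 ≥ 11 — holds.
(2) f * h = 11 * 14 = 154 — holds.
(3) a = 9 is outside [2, 7] — fails.
(4) h + a + e = 14 + 9 + 15 = 38 — holds.
(5) e = 15, a = 9; 15 > 9 — holds.
(6) c + e = 4 + 15 = 19 — holds.
(7) f + e = 11 + 15 = 26, not 29 — fails.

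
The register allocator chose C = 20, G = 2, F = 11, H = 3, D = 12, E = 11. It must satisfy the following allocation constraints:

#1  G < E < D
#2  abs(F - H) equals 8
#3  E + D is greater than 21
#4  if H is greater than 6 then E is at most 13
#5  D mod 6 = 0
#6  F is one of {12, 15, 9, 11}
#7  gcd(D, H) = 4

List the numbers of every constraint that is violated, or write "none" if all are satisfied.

#1 values 2 < 11 < 12 — OK.
#2 abs(11 - 3) = 8 — OK.
#3 E + D = 11 + 12 = 23; 23 > 21 — OK.
#4 H = 3, not > 6; antecedent false, conditional vacuously true — OK.
#5 12 mod 6 = 0 — OK.
#6 F = 11 is in {12, 15, 9, 11} — OK.
#7 gcd(12, 3) = 3, not 4 — violated.

Constraint 7 does not hold.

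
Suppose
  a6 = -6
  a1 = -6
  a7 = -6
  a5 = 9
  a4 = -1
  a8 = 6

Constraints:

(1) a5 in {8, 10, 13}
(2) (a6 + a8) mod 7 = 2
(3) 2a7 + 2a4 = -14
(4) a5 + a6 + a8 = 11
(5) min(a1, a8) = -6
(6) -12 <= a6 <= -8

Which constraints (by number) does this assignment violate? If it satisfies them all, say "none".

(1) a5 = 9 is not in {8, 10, 13} — violated.
(2) a6 + a8 = 0; 0 mod 7 = 0, not 2 — violated.
(3) 2a7 + 2a4 = 2(-6) + 2(-1) = -14 — OK.
(4) a5 + a6 + a8 = 9 + (-6) + 6 = 9, not 11 — violated.
(5) min(-6, 6) = -6 — OK.
(6) a6 = -6 is outside [-12, -8] — violated.

Constraints 1, 2, 4, and 6 are violated.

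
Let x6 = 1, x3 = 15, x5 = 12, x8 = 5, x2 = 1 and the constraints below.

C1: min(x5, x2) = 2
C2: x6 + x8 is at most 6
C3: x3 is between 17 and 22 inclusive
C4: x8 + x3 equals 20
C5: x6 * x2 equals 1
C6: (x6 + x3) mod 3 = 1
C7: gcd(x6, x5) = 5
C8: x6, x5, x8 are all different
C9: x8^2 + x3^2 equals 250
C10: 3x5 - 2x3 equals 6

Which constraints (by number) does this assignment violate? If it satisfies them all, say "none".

C1: min(12, 1) = 1, not 2  fails
C2: x6 + x8 = 1 + 5 = 6; 6 ≤ 6  holds
C3: x3 = 15 is outside [17, 22]  fails
C4: x8 + x3 = 5 + 15 = 20  holds
C5: x6 * x2 = 1 * 1 = 1  holds
C6: x6 + x3 = 16; 16 mod 3 = 1  holds
C7: gcd(1, 12) = 1, not 5  fails
C8: values 1, 12, 5 are pairwise distinct  holds
C9: x8^2 + x3^2 = 5^2 + 15^2 = 25 + 225 = 250  holds
C10: 3x5 - 2x3 = 3(12) - 2(15) = 6  holds

The assignment fails constraints 1, 3, and 7.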